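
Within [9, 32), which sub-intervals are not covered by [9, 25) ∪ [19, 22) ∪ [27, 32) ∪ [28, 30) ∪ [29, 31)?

[25, 27)

After merging, the occupied span is [9, 25), [27, 32).
Uncovered inside [9, 32): [25, 27).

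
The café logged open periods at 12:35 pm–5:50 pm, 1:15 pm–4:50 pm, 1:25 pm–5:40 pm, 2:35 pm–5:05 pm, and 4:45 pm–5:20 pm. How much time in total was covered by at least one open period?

5 h 15 min

Merged: 12:35 pm–5:50 pm.
Length: 5 h 15 min.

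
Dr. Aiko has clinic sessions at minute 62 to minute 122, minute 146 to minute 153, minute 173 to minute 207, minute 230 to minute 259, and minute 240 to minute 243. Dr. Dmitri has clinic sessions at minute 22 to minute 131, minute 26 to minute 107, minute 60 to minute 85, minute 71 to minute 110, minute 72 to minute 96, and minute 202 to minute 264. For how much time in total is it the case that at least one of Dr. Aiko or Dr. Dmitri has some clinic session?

A, merged: minute 62 to minute 122, minute 146 to minute 153, minute 173 to minute 207, minute 230 to minute 259.
B, merged: minute 22 to minute 131, minute 202 to minute 264.
A ∪ B = minute 22 to minute 131, minute 146 to minute 153, minute 173 to minute 264.
Total: 109 minutes + 7 minutes + 91 minutes = 207 minutes.

207 minutes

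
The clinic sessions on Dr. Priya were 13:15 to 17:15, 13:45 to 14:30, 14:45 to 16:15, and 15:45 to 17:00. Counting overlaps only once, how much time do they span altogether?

Merged: 13:15–17:15.
Length: 4 h.

4 h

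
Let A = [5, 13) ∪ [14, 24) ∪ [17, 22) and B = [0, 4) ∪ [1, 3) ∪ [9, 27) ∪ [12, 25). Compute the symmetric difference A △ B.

A, merged: [5, 13), [14, 24).
B, merged: [0, 4), [9, 27).
A but not B: [5, 9).
B but not A: [0, 4), [13, 14), [24, 27).
Combining gives A △ B.

[0, 4) ∪ [5, 9) ∪ [13, 14) ∪ [24, 27)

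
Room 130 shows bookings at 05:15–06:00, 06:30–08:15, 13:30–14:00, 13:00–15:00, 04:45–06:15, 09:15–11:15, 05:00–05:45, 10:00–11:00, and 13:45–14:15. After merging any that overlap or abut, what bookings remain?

04:45–06:15, 06:30–08:15, 09:15–11:15, 13:00–15:00

Sort by start: 04:45–06:15, 05:00–05:45, 05:15–06:00, 06:30–08:15, 09:15–11:15, 10:00–11:00, 13:00–15:00, 13:30–14:00, 13:45–14:15.
05:00–05:45 overlaps/touches 04:45–06:15 → extend to 04:45–06:15.
05:15–06:00 overlaps/touches 04:45–06:15 → extend to 04:45–06:15.
06:30–08:15 is disjoint → start new block.
09:15–11:15 is disjoint → start new block.
10:00–11:00 overlaps/touches 09:15–11:15 → extend to 09:15–11:15.
13:00–15:00 is disjoint → start new block.
13:30–14:00 overlaps/touches 13:00–15:00 → extend to 13:00–15:00.
13:45–14:15 overlaps/touches 13:00–15:00 → extend to 13:00–15:00.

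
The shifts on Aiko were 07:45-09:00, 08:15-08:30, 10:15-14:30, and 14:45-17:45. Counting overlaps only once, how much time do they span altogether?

8 h 30 min

Merged: 07:45-09:00, 10:15-14:30, 14:45-17:45.
Lengths: 1 h 15 min + 4 h 15 min + 3 h = 8 h 30 min.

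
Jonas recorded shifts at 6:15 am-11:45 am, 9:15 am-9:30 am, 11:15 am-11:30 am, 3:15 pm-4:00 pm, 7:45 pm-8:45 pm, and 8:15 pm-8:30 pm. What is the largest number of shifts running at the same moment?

Walk the sorted start/end points keeping a running depth.
The depth first hits 2 at 9:15 am.

2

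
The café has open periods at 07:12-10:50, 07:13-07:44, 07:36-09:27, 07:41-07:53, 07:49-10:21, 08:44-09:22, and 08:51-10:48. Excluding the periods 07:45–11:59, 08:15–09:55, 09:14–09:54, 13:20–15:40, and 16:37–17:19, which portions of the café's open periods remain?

First set merges to 07:12–10:50.
Second set merges to 07:45–11:59, 13:20–15:40, 16:37–17:19.
07:12–10:50 \ B = 07:12–07:45.

07:12–07:45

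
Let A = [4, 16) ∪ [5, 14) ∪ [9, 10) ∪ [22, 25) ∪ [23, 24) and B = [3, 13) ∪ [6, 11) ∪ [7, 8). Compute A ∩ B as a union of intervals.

Merge the first list: [4, 16), [22, 25).
Merge the second list: [3, 13).
[4, 16) meets the second set on [4, 13).
[22, 25): no overlap with the second set.

[4, 13)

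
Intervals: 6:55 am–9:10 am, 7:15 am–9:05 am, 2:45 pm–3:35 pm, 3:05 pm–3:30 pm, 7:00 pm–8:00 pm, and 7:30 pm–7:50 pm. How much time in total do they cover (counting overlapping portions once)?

4 h 5 min

Merged: 6:55 am-9:10 am, 2:45 pm-3:35 pm, 7:00 pm-8:00 pm.
Lengths: 2 h 15 min + 50 min + 1 h = 4 h 5 min.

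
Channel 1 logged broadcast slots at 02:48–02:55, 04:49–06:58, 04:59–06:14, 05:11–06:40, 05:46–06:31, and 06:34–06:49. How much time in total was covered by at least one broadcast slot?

Merged: 02:48–02:55, 04:49–06:58.
Lengths: 7 min + 2 h 9 min = 2 h 16 min.

2 h 16 min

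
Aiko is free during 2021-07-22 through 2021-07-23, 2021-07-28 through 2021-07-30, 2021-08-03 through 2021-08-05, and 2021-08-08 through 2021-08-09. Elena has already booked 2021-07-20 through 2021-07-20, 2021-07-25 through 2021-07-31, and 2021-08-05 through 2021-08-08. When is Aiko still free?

2021-07-22 through 2021-07-23 is untouched.
2021-07-28 through 2021-07-30 lies entirely inside B → drops out.
2021-08-03 through 2021-08-05 with B removed leaves 2021-08-03 through 2021-08-04.
2021-08-08 through 2021-08-09 with B removed leaves 2021-08-09 through 2021-08-09.

2021-07-22 through 2021-07-23, 2021-08-03 through 2021-08-04, 2021-08-09 through 2021-08-09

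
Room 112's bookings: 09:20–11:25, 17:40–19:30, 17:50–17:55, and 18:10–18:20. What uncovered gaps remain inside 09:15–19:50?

09:15–09:20, 11:25–17:40, 19:30–19:50

The merged coverage is 09:20–11:25, 17:40–19:30.
Gaps within 09:15–19:50: 09:15–09:20, 11:25–17:40, 19:30–19:50.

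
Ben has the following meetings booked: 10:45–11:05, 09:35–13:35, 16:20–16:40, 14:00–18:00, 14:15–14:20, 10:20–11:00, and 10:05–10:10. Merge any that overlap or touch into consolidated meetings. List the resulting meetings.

Sort by start: 09:35-13:35, 10:05-10:10, 10:20-11:00, 10:45-11:05, 14:00-18:00, 14:15-14:20, 16:20-16:40.
10:05-10:10 overlaps/touches 09:35-13:35 → extend to 09:35-13:35.
10:20-11:00 overlaps/touches 09:35-13:35 → extend to 09:35-13:35.
10:45-11:05 overlaps/touches 09:35-13:35 → extend to 09:35-13:35.
14:00-18:00 is disjoint → start new block.
14:15-14:20 overlaps/touches 14:00-18:00 → extend to 14:00-18:00.
16:20-16:40 overlaps/touches 14:00-18:00 → extend to 14:00-18:00.

09:35-13:35, 14:00-18:00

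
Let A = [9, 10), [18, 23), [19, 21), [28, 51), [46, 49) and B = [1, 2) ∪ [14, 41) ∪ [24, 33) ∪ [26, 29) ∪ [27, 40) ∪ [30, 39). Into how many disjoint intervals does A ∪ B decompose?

Merge the first list: [9, 10), [18, 23), [28, 51).
Merge the second list: [1, 2), [14, 41).
A ∪ B = [1, 2), [9, 10), [14, 51).
That is 3 disjoint pieces.

3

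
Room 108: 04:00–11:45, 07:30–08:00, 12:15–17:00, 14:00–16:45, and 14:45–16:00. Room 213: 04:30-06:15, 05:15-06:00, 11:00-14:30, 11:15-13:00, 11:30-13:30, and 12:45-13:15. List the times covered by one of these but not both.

Merge the first list: 04:00-11:45, 12:15-17:00.
Merge the second list: 04:30-06:15, 11:00-14:30.
A but not B: 04:00-04:30, 06:15-11:00, 14:30-17:00.
B but not A: 11:45-12:15.
Combining gives A △ B.

04:00-04:30, 06:15-11:00, 11:45-12:15, 14:30-17:00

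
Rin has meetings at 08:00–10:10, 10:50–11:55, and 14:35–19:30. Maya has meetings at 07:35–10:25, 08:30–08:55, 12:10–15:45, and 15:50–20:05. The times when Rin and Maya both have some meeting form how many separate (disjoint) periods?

B, merged: 07:35–10:25, 12:10–15:45, 15:50–20:05.
A ∩ B = 08:00–10:10, 14:35–15:45, 15:50–19:30.
That is 3 disjoint pieces.

3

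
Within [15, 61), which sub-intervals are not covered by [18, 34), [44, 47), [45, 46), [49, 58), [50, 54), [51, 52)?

After merging, the occupied span is [18, 34), [44, 47), [49, 58).
Uncovered inside [15, 61): [15, 18), [34, 44), [47, 49), [58, 61).

[15, 18) ∪ [34, 44) ∪ [47, 49) ∪ [58, 61)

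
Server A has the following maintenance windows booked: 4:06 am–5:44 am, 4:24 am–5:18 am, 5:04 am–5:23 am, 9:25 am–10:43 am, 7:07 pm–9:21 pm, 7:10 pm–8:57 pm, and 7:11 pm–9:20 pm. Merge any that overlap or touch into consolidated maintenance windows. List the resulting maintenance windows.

4:24 am–5:18 am overlaps/touches 4:06 am–5:44 am → extend to 4:06 am–5:44 am.
5:04 am–5:23 am overlaps/touches 4:06 am–5:44 am → extend to 4:06 am–5:44 am.
9:25 am–10:43 am is disjoint → start new block.
7:07 pm–9:21 pm is disjoint → start new block.
7:10 pm–8:57 pm overlaps/touches 7:07 pm–9:21 pm → extend to 7:07 pm–9:21 pm.
7:11 pm–9:20 pm overlaps/touches 7:07 pm–9:21 pm → extend to 7:07 pm–9:21 pm.

4:06 am–5:44 am, 9:25 am–10:43 am, 7:07 pm–9:21 pm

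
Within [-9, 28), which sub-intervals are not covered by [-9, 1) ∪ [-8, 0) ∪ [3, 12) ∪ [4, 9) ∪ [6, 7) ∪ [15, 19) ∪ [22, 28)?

After merging, the occupied span is [-9, 1), [3, 12), [15, 19), [22, 28).
Uncovered inside [-9, 28): [1, 3), [12, 15), [19, 22).

[1, 3) ∪ [12, 15) ∪ [19, 22)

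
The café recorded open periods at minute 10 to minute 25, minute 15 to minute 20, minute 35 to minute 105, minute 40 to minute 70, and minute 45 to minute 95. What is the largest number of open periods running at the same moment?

3

Walk the sorted start/end points keeping a running depth.
The depth first hits 3 at minute 45.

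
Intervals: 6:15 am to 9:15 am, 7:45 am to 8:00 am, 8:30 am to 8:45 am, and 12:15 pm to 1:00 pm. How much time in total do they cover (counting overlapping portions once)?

3 h 45 min

Merged: 6:15 am-9:15 am, 12:15 pm-1:00 pm.
Lengths: 3 h + 45 min = 3 h 45 min.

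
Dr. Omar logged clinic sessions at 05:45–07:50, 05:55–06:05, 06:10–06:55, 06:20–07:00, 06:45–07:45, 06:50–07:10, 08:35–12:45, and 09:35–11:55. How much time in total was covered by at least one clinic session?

Merged: 05:45–07:50, 08:35–12:45.
Lengths: 2 h 5 min + 4 h 10 min = 6 h 15 min.

6 h 15 min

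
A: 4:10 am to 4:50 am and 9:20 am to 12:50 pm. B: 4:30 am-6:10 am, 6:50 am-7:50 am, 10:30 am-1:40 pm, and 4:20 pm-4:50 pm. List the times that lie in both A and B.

4:30 am–4:50 am, 10:30 am–12:50 pm

4:10 am–4:50 am overlaps B on 4:30 am–4:50 am.
9:20 am–12:50 pm overlaps B on 10:30 am–12:50 pm.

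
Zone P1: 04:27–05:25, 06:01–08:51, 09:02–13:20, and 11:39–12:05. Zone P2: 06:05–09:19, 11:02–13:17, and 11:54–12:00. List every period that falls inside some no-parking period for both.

06:05–08:51, 09:02–09:19, 11:02–13:17

A, merged: 04:27–05:25, 06:01–08:51, 09:02–13:20.
B, merged: 06:05–09:19, 11:02–13:17.
04:27–05:25 falls entirely outside B.
06:01–08:51 overlaps B on 06:05–08:51.
09:02–13:20 overlaps B on 09:02–09:19, 11:02–13:17.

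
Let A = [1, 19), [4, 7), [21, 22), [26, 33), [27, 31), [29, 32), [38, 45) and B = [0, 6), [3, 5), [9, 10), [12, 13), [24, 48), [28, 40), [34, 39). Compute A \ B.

[6, 9) ∪ [10, 12) ∪ [13, 19) ∪ [21, 22)

Merge the first list: [1, 19), [21, 22), [26, 33), [38, 45).
Merge the second list: [0, 6), [9, 10), [12, 13), [24, 48).
[1, 19) with B removed leaves [6, 9), [10, 12), [13, 19).
[21, 22) is untouched.
[26, 33) lies entirely inside B → drops out.
[38, 45) lies entirely inside B → drops out.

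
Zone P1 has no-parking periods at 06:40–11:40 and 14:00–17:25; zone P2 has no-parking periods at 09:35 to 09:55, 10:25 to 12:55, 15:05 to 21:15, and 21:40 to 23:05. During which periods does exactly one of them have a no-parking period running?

06:40-09:35, 09:55-10:25, 11:40-12:55, 14:00-15:05, 17:25-21:15, 21:40-23:05

Only in the first: 06:40-09:35, 09:55-10:25, 14:00-15:05.
Only in the second: 11:40-12:55, 17:25-21:15, 21:40-23:05.
Together these are the periods covered by exactly one.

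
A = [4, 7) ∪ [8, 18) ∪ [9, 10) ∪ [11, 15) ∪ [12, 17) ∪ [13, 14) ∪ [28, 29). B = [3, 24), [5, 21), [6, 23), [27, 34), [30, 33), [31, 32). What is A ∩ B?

[4, 7) ∪ [8, 18) ∪ [28, 29)

Merge the first list: [4, 7), [8, 18), [28, 29).
Merge the second list: [3, 24), [27, 34).
[4, 7) ∩ B → [4, 7).
[8, 18) ∩ B → [8, 18).
[28, 29) ∩ B → [28, 29).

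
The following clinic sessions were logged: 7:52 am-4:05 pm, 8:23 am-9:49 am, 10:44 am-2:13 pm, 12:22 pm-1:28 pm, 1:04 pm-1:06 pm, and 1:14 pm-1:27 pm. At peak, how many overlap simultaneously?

Walk the sorted start/end points keeping a running depth.
The depth first hits 4 at 1:04 pm.

4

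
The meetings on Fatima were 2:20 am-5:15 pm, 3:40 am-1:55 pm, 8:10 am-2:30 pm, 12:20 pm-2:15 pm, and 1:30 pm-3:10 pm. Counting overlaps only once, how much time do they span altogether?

Merged: 2:20 am–5:15 pm.
Length: 14 h 55 min.

14 h 55 min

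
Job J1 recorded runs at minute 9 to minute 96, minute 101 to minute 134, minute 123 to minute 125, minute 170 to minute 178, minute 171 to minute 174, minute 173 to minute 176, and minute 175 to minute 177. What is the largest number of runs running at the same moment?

Walk the sorted start/end points keeping a running depth.
The depth first hits 3 at minute 173.

3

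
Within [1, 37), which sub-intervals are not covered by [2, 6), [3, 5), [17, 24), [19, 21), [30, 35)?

[1, 2) ∪ [6, 17) ∪ [24, 30) ∪ [35, 37)

The merged coverage is [2, 6), [17, 24), [30, 35).
Gaps within [1, 37): [1, 2), [6, 17), [24, 30), [35, 37).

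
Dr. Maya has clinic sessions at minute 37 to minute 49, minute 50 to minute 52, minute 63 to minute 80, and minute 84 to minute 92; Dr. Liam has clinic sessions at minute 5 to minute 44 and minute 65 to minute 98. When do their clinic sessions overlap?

minute 37 to minute 44, minute 65 to minute 80, minute 84 to minute 92

minute 37 to minute 49 overlaps B on minute 37 to minute 44.
minute 50 to minute 52 falls entirely outside B.
minute 63 to minute 80 overlaps B on minute 65 to minute 80.
minute 84 to minute 92 overlaps B on minute 84 to minute 92.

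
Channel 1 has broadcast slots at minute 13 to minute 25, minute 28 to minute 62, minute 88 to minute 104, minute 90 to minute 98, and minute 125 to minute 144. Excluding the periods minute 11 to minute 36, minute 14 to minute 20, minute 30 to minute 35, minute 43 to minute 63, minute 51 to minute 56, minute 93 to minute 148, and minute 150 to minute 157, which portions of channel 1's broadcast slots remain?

Merge the first list: minute 13 to minute 25, minute 28 to minute 62, minute 88 to minute 104, minute 125 to minute 144.
Merge the second list: minute 11 to minute 36, minute 43 to minute 63, minute 93 to minute 148, minute 150 to minute 157.
minute 13 to minute 25 lies entirely inside B → drops out.
minute 28 to minute 62 with B removed leaves minute 36 to minute 43.
minute 88 to minute 104 with B removed leaves minute 88 to minute 93.
minute 125 to minute 144 lies entirely inside B → drops out.

minute 36 to minute 43, minute 88 to minute 93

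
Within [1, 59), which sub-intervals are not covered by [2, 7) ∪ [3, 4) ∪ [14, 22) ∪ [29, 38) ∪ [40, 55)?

After merging, the occupied span is [2, 7), [14, 22), [29, 38), [40, 55).
Complement within [1, 59): [1, 2), [7, 14), [22, 29), [38, 40), [55, 59).

[1, 2) ∪ [7, 14) ∪ [22, 29) ∪ [38, 40) ∪ [55, 59)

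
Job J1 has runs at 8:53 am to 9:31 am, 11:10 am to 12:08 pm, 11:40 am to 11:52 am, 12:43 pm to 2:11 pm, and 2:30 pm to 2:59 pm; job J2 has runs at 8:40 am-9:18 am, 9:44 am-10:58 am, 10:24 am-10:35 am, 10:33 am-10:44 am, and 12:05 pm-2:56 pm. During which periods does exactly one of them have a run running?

8:40 am–8:53 am, 9:18 am–9:31 am, 9:44 am–10:58 am, 11:10 am–12:05 pm, 12:08 pm–12:43 pm, 2:11 pm–2:30 pm, 2:56 pm–2:59 pm

First set merges to 8:53 am–9:31 am, 11:10 am–12:08 pm, 12:43 pm–2:11 pm, 2:30 pm–2:59 pm.
Second set merges to 8:40 am–9:18 am, 9:44 am–10:58 am, 12:05 pm–2:56 pm.
Only in the first: 9:18 am–9:31 am, 11:10 am–12:05 pm, 2:56 pm–2:59 pm.
Only in the second: 8:40 am–8:53 am, 9:44 am–10:58 am, 12:08 pm–12:43 pm, 2:11 pm–2:30 pm.
Together these are the periods covered by exactly one.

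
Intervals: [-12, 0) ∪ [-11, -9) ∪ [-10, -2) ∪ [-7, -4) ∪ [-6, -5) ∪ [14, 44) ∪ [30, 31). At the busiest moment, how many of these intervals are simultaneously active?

4

At -6, 4 of the intervals are simultaneously active.
No point has more.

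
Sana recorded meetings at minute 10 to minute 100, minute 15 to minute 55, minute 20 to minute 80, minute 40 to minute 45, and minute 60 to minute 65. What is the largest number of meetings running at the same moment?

4

Walk the sorted start/end points keeping a running depth.
The depth first hits 4 at minute 40.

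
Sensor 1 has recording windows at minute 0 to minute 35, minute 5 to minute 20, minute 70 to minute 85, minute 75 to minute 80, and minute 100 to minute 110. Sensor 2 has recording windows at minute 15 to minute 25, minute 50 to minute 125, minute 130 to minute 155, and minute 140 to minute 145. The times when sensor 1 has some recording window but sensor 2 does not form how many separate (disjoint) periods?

2

A, merged: minute 0 to minute 35, minute 70 to minute 85, minute 100 to minute 110.
B, merged: minute 15 to minute 25, minute 50 to minute 125, minute 130 to minute 155.
A \ B = minute 0 to minute 15, minute 25 to minute 35.
That is 2 disjoint pieces.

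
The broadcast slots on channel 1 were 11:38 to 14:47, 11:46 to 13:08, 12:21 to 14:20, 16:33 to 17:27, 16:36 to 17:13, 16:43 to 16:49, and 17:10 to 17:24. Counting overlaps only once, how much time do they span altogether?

4 h 3 min

Merged: 11:38–14:47, 16:33–17:27.
Lengths: 3 h 9 min + 54 min = 4 h 3 min.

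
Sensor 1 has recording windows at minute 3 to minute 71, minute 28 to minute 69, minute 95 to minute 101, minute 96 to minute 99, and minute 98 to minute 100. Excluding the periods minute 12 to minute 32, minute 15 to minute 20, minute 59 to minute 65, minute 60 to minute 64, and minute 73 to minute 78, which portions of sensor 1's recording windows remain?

minute 3 to minute 12, minute 32 to minute 59, minute 65 to minute 71, minute 95 to minute 101

First set merges to minute 3 to minute 71, minute 95 to minute 101.
Second set merges to minute 12 to minute 32, minute 59 to minute 65, minute 73 to minute 78.
minute 3 to minute 71 minus B → minute 3 to minute 12, minute 32 to minute 59, minute 65 to minute 71.
minute 95 to minute 101: no B overlap → unchanged.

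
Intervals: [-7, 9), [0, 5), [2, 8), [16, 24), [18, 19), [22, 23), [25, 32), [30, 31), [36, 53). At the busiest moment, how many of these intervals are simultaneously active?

Sweep endpoints in order; track running count of active intervals.
Peak of 3 reached at 2.

3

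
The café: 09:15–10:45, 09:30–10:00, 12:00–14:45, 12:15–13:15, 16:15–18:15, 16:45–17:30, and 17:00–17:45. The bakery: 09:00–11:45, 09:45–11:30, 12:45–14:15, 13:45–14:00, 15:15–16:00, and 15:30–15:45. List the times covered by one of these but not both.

09:00-09:15, 10:45-11:45, 12:00-12:45, 14:15-14:45, 15:15-16:00, 16:15-18:15

Merge the first list: 09:15-10:45, 12:00-14:45, 16:15-18:15.
Merge the second list: 09:00-11:45, 12:45-14:15, 15:15-16:00.
Only in the first: 12:00-12:45, 14:15-14:45, 16:15-18:15.
Only in the second: 09:00-09:15, 10:45-11:45, 15:15-16:00.
Together these are the periods covered by exactly one.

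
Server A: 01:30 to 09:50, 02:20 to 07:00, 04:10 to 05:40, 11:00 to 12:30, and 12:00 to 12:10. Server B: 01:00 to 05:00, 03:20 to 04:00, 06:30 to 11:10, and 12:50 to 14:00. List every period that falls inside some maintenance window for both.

01:30-05:00, 06:30-09:50, 11:00-11:10

First set merges to 01:30-09:50, 11:00-12:30.
Second set merges to 01:00-05:00, 06:30-11:10, 12:50-14:00.
01:30-09:50 overlaps B on 01:30-05:00, 06:30-09:50.
11:00-12:30 overlaps B on 11:00-11:10.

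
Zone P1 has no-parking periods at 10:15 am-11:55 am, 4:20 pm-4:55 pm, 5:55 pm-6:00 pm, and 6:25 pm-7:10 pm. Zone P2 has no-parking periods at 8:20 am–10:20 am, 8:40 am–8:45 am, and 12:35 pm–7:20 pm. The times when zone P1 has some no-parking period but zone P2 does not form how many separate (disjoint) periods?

1

B, merged: 8:20 am–10:20 am, 12:35 pm–7:20 pm.
A \ B = 10:20 am–11:55 am.
That is 1 disjoint piece.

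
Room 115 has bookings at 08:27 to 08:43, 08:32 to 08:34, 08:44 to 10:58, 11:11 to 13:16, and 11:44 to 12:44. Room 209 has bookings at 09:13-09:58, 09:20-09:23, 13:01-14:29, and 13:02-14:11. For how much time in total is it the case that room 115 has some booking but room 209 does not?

3 h 35 min

First set merges to 08:27–08:43, 08:44–10:58, 11:11–13:16.
Second set merges to 09:13–09:58, 13:01–14:29.
A \ B = 08:27–08:43, 08:44–09:13, 09:58–10:58, 11:11–13:01.
Total: 16 min + 29 min + 1 h + 1 h 50 min = 3 h 35 min.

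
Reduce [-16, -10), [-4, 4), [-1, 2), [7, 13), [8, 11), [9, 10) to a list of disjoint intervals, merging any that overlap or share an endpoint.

[-4, 4) is disjoint → start new block.
[-1, 2) overlaps/touches [-4, 4) → extend to [-4, 4).
[7, 13) is disjoint → start new block.
[8, 11) overlaps/touches [7, 13) → extend to [7, 13).
[9, 10) overlaps/touches [7, 13) → extend to [7, 13).

[-16, -10) ∪ [-4, 4) ∪ [7, 13)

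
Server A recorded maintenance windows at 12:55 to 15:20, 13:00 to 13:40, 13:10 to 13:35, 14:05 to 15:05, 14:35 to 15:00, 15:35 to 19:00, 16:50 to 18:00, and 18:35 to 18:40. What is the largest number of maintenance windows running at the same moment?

3

Walk the sorted start/end points keeping a running depth.
The depth first hits 3 at 13:10.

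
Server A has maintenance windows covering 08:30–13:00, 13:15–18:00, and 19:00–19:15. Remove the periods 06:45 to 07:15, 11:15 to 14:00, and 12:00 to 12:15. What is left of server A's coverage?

Merge the second list: 06:45–07:15, 11:15–14:00.
08:30–13:00 with B removed leaves 08:30–11:15.
13:15–18:00 with B removed leaves 14:00–18:00.
19:00–19:15 is untouched.

08:30–11:15, 14:00–18:00, 19:00–19:15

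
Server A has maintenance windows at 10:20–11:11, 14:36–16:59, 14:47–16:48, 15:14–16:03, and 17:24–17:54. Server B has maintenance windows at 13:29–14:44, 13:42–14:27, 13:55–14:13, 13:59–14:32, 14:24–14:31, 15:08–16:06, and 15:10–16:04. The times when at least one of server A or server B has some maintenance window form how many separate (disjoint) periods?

3

A, merged: 10:20–11:11, 14:36–16:59, 17:24–17:54.
B, merged: 13:29–14:44, 15:08–16:06.
A ∪ B = 10:20–11:11, 13:29–16:59, 17:24–17:54.
That is 3 disjoint pieces.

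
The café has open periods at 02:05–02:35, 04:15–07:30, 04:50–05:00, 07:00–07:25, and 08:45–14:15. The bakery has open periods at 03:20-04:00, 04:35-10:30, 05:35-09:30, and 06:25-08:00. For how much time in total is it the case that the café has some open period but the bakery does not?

4 h 35 min

Merge the first list: 02:05-02:35, 04:15-07:30, 08:45-14:15.
Merge the second list: 03:20-04:00, 04:35-10:30.
A \ B = 02:05-02:35, 04:15-04:35, 10:30-14:15.
Total: 30 min + 20 min + 3 h 45 min = 4 h 35 min.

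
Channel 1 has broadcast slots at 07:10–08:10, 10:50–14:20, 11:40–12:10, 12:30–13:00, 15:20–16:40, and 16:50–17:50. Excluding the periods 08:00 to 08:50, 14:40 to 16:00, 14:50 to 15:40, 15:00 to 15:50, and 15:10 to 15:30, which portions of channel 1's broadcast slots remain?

07:10-08:00, 10:50-14:20, 16:00-16:40, 16:50-17:50

First set merges to 07:10-08:10, 10:50-14:20, 15:20-16:40, 16:50-17:50.
Second set merges to 08:00-08:50, 14:40-16:00.
07:10-08:10 \ B = 07:10-08:00.
10:50-14:20: nothing removed.
15:20-16:40 \ B = 16:00-16:40.
16:50-17:50: nothing removed.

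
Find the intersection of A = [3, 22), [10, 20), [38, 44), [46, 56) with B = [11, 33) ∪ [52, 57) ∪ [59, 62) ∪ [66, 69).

Merge the first list: [3, 22), [38, 44), [46, 56).
[3, 22) meets the second set on [11, 22).
[38, 44): no overlap with the second set.
[46, 56) meets the second set on [52, 56).

[11, 22) ∪ [52, 56)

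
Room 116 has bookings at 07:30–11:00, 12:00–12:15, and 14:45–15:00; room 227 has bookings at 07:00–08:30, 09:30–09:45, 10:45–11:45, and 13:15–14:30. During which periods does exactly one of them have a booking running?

A \ B = 08:30–09:30, 09:45–10:45, 12:00–12:15, 14:45–15:00.
B \ A = 07:00–07:30, 11:00–11:45, 13:15–14:30.
Union of the two gives the symmetric difference.

07:00–07:30, 08:30–09:30, 09:45–10:45, 11:00–11:45, 12:00–12:15, 13:15–14:30, 14:45–15:00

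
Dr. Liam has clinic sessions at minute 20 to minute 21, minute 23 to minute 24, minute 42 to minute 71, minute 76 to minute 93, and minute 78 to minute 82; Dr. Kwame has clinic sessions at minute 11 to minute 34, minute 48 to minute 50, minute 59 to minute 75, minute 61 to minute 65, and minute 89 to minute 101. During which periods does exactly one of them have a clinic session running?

A, merged: minute 20 to minute 21, minute 23 to minute 24, minute 42 to minute 71, minute 76 to minute 93.
B, merged: minute 11 to minute 34, minute 48 to minute 50, minute 59 to minute 75, minute 89 to minute 101.
Only in the first: minute 42 to minute 48, minute 50 to minute 59, minute 76 to minute 89.
Only in the second: minute 11 to minute 20, minute 21 to minute 23, minute 24 to minute 34, minute 71 to minute 75, minute 93 to minute 101.
Together these are the periods covered by exactly one.

minute 11 to minute 20, minute 21 to minute 23, minute 24 to minute 34, minute 42 to minute 48, minute 50 to minute 59, minute 71 to minute 75, minute 76 to minute 89, minute 93 to minute 101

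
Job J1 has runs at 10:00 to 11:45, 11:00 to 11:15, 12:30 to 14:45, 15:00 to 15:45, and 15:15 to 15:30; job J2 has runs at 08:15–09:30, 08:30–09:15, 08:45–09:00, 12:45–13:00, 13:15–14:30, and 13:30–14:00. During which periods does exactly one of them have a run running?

Merge the first list: 10:00-11:45, 12:30-14:45, 15:00-15:45.
Merge the second list: 08:15-09:30, 12:45-13:00, 13:15-14:30.
A \ B = 10:00-11:45, 12:30-12:45, 13:00-13:15, 14:30-14:45, 15:00-15:45.
B \ A = 08:15-09:30.
Union of the two gives the symmetric difference.

08:15-09:30, 10:00-11:45, 12:30-12:45, 13:00-13:15, 14:30-14:45, 15:00-15:45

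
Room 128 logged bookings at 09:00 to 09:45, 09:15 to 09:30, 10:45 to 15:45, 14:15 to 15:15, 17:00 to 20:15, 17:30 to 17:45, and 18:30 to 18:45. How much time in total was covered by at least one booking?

Merged: 09:00–09:45, 10:45–15:45, 17:00–20:15.
Lengths: 45 min + 5 h + 3 h 15 min = 9 h.

9 h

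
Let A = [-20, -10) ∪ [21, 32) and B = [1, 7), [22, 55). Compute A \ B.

[-20, -10) ∪ [21, 22)

[-20, -10): nothing removed.
[21, 32) \ B = [21, 22).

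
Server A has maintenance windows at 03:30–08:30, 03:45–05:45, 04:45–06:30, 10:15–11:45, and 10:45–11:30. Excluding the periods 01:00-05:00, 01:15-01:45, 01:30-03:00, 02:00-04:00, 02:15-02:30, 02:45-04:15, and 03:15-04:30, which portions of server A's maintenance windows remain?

A, merged: 03:30–08:30, 10:15–11:45.
B, merged: 01:00–05:00.
03:30–08:30 minus B → 05:00–08:30.
10:15–11:45: no B overlap → unchanged.

05:00–08:30, 10:15–11:45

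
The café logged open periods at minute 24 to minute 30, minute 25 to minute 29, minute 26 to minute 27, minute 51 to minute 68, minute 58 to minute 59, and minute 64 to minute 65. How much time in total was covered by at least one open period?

23 minutes

Merged: minute 24 to minute 30, minute 51 to minute 68.
Lengths: 6 minutes + 17 minutes = 23 minutes.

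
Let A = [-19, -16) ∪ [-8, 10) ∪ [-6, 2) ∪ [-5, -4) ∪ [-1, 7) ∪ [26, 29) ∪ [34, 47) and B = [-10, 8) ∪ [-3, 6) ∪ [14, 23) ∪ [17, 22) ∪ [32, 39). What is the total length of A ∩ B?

First set merges to [-19, -16), [-8, 10), [26, 29), [34, 47).
Second set merges to [-10, 8), [14, 23), [32, 39).
A ∩ B = [-8, 8), [34, 39).
Total: 16 + 5 = 21.

21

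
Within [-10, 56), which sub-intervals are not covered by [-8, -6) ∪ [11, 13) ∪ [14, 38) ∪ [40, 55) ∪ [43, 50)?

After merging, the occupied span is [-8, -6), [11, 13), [14, 38), [40, 55).
Uncovered inside [-10, 56): [-10, -8), [-6, 11), [13, 14), [38, 40), [55, 56).

[-10, -8) ∪ [-6, 11) ∪ [13, 14) ∪ [38, 40) ∪ [55, 56)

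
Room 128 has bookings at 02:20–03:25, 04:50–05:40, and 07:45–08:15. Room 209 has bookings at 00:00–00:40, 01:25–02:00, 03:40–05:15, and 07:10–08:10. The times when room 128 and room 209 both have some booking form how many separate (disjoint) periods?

2

A ∩ B = 04:50-05:15, 07:45-08:10.
That is 2 disjoint pieces.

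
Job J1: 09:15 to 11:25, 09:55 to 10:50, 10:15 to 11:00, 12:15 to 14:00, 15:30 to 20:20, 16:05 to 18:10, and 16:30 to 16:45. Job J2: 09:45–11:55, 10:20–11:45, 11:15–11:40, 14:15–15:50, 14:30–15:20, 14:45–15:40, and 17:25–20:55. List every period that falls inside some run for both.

09:45–11:25, 15:30–15:50, 17:25–20:20

First set merges to 09:15–11:25, 12:15–14:00, 15:30–20:20.
Second set merges to 09:45–11:55, 14:15–15:50, 17:25–20:55.
09:15–11:25 ∩ B → 09:45–11:25.
12:15–14:00 meets no B interval.
15:30–20:20 ∩ B → 15:30–15:50, 17:25–20:20.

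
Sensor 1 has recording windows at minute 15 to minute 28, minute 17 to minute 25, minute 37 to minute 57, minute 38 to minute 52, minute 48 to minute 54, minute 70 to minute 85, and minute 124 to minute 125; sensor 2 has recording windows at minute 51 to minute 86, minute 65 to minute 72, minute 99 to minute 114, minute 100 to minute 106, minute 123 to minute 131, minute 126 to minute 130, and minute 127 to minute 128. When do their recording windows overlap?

minute 51 to minute 57, minute 70 to minute 85, minute 124 to minute 125

A, merged: minute 15 to minute 28, minute 37 to minute 57, minute 70 to minute 85, minute 124 to minute 125.
B, merged: minute 51 to minute 86, minute 99 to minute 114, minute 123 to minute 131.
minute 15 to minute 28 falls entirely outside B.
minute 37 to minute 57 overlaps B on minute 51 to minute 57.
minute 70 to minute 85 overlaps B on minute 70 to minute 85.
minute 124 to minute 125 overlaps B on minute 124 to minute 125.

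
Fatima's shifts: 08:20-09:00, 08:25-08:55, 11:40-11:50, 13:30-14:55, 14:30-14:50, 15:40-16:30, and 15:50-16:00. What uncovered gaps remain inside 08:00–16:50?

08:00-08:20, 09:00-11:40, 11:50-13:30, 14:55-15:40, 16:30-16:50

The merged coverage is 08:20-09:00, 11:40-11:50, 13:30-14:55, 15:40-16:30.
Gaps within 08:00-16:50: 08:00-08:20, 09:00-11:40, 11:50-13:30, 14:55-15:40, 16:30-16:50.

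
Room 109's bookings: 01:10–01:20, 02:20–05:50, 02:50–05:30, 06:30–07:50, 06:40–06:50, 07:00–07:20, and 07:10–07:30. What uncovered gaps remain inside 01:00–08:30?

The merged coverage is 01:10–01:20, 02:20–05:50, 06:30–07:50.
Uncovered inside 01:00–08:30: 01:00–01:10, 01:20–02:20, 05:50–06:30, 07:50–08:30.

01:00–01:10, 01:20–02:20, 05:50–06:30, 07:50–08:30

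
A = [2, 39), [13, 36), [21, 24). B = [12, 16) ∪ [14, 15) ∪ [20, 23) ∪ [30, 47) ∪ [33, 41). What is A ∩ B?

[12, 16) ∪ [20, 23) ∪ [30, 39)

Merge the first list: [2, 39).
Merge the second list: [12, 16), [20, 23), [30, 47).
[2, 39) ∩ B → [12, 16), [20, 23), [30, 39).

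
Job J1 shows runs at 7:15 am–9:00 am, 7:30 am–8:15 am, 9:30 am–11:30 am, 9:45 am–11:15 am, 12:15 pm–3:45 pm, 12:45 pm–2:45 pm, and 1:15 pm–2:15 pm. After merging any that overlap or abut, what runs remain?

7:30 am-8:15 am overlaps/touches 7:15 am-9:00 am → extend to 7:15 am-9:00 am.
9:30 am-11:30 am is disjoint → start new block.
9:45 am-11:15 am overlaps/touches 9:30 am-11:30 am → extend to 9:30 am-11:30 am.
12:15 pm-3:45 pm is disjoint → start new block.
12:45 pm-2:45 pm overlaps/touches 12:15 pm-3:45 pm → extend to 12:15 pm-3:45 pm.
1:15 pm-2:15 pm overlaps/touches 12:15 pm-3:45 pm → extend to 12:15 pm-3:45 pm.

7:15 am-9:00 am, 9:30 am-11:30 am, 12:15 pm-3:45 pm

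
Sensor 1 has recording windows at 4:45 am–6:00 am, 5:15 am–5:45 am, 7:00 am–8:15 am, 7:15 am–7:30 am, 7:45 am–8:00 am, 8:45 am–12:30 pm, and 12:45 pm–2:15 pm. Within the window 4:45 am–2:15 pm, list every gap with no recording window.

6:00 am–7:00 am, 8:15 am–8:45 am, 12:30 pm–12:45 pm

The merged coverage is 4:45 am–6:00 am, 7:00 am–8:15 am, 8:45 am–12:30 pm, 12:45 pm–2:15 pm.
Complement within 4:45 am–2:15 pm: 6:00 am–7:00 am, 8:15 am–8:45 am, 12:30 pm–12:45 pm.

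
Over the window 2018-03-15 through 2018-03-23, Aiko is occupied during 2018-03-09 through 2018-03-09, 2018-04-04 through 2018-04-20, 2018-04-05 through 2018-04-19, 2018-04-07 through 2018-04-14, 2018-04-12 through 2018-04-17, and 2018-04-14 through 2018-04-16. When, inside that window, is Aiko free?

After merging, the occupied span is 2018-03-09 through 2018-03-09, 2018-04-04 through 2018-04-20.
Gaps within 2018-03-15 through 2018-03-23: 2018-03-15 through 2018-03-23.

2018-03-15 through 2018-03-23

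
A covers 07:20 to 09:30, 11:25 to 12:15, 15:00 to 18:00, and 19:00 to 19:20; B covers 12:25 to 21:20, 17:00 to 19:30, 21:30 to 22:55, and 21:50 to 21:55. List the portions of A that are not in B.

Merge the second list: 12:25-21:20, 21:30-22:55.
07:20-09:30: no B overlap → unchanged.
11:25-12:15: no B overlap → unchanged.
15:00-18:00: fully covered by B → removed.
19:00-19:20: fully covered by B → removed.

07:20-09:30, 11:25-12:15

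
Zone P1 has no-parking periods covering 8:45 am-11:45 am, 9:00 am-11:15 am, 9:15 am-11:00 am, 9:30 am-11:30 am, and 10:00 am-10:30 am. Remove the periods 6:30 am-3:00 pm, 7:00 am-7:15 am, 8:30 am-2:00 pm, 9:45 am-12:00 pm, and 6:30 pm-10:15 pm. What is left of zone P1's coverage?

none

Merge the first list: 8:45 am–11:45 am.
Merge the second list: 6:30 am–3:00 pm, 6:30 pm–10:15 pm.
8:45 am–11:45 am: entirely removed.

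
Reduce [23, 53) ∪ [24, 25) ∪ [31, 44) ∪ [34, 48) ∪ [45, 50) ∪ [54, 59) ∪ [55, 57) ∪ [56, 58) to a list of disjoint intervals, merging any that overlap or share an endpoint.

[23, 53) ∪ [54, 59)

[24, 25) overlaps/touches [23, 53) → extend to [23, 53).
[31, 44) overlaps/touches [23, 53) → extend to [23, 53).
[34, 48) overlaps/touches [23, 53) → extend to [23, 53).
[45, 50) overlaps/touches [23, 53) → extend to [23, 53).
[54, 59) is disjoint → start new block.
[55, 57) overlaps/touches [54, 59) → extend to [54, 59).
[56, 58) overlaps/touches [54, 59) → extend to [54, 59).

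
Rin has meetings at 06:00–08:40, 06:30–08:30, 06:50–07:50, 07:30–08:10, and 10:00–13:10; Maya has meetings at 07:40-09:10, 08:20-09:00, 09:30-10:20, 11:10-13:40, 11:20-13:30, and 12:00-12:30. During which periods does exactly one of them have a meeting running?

06:00–07:40, 08:40–09:10, 09:30–10:00, 10:20–11:10, 13:10–13:40

Merge the first list: 06:00–08:40, 10:00–13:10.
Merge the second list: 07:40–09:10, 09:30–10:20, 11:10–13:40.
Only in the first: 06:00–07:40, 10:20–11:10.
Only in the second: 08:40–09:10, 09:30–10:00, 13:10–13:40.
Together these are the periods covered by exactly one.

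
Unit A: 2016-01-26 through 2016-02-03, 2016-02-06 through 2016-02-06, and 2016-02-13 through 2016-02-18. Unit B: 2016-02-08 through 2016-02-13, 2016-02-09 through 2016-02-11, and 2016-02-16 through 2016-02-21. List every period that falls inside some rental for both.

B, merged: 2016-02-08 through 2016-02-13, 2016-02-16 through 2016-02-21.
2016-01-26 through 2016-02-03 falls entirely outside B.
2016-02-06 through 2016-02-06 falls entirely outside B.
2016-02-13 through 2016-02-18 overlaps B on 2016-02-13 through 2016-02-13, 2016-02-16 through 2016-02-18.

2016-02-13 through 2016-02-13, 2016-02-16 through 2016-02-18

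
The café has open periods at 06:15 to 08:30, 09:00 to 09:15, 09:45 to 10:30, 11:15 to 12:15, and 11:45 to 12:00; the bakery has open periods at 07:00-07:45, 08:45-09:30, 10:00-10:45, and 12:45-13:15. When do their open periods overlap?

First set merges to 06:15–08:30, 09:00–09:15, 09:45–10:30, 11:15–12:15.
06:15–08:30 overlaps B on 07:00–07:45.
09:00–09:15 overlaps B on 09:00–09:15.
09:45–10:30 overlaps B on 10:00–10:30.
11:15–12:15 falls entirely outside B.

07:00–07:45, 09:00–09:15, 10:00–10:30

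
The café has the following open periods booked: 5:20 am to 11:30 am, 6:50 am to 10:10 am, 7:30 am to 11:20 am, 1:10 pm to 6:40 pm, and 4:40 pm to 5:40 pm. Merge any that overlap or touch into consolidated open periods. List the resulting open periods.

5:20 am-11:30 am, 1:10 pm-6:40 pm

6:50 am-10:10 am overlaps/touches 5:20 am-11:30 am → extend to 5:20 am-11:30 am.
7:30 am-11:20 am overlaps/touches 5:20 am-11:30 am → extend to 5:20 am-11:30 am.
1:10 pm-6:40 pm is disjoint → start new block.
4:40 pm-5:40 pm overlaps/touches 1:10 pm-6:40 pm → extend to 1:10 pm-6:40 pm.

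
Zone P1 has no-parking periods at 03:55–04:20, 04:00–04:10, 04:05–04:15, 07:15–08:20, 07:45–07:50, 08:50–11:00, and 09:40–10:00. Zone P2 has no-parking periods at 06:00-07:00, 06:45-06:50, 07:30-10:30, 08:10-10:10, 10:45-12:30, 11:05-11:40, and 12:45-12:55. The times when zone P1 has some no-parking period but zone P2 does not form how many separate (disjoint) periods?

A, merged: 03:55–04:20, 07:15–08:20, 08:50–11:00.
B, merged: 06:00–07:00, 07:30–10:30, 10:45–12:30, 12:45–12:55.
A \ B = 03:55–04:20, 07:15–07:30, 10:30–10:45.
That is 3 disjoint pieces.

3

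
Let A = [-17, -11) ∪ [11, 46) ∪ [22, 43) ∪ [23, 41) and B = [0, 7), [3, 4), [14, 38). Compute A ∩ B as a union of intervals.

[14, 38)

Merge the first list: [-17, -11), [11, 46).
Merge the second list: [0, 7), [14, 38).
[-17, -11) meets no B interval.
[11, 46) ∩ B → [14, 38).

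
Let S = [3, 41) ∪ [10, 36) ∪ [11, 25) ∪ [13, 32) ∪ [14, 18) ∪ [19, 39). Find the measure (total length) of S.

38

Merged: [3, 41).
Length: 38.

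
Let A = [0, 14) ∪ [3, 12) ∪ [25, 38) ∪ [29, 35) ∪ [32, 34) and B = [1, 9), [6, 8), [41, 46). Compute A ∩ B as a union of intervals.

Merge the first list: [0, 14), [25, 38).
Merge the second list: [1, 9), [41, 46).
[0, 14) ∩ B → [1, 9).
[25, 38) meets no B interval.

[1, 9)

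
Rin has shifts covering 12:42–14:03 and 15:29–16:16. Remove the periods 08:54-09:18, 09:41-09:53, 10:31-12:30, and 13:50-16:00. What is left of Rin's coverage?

12:42-13:50, 16:00-16:16

12:42-14:03 \ B = 12:42-13:50.
15:29-16:16 \ B = 16:00-16:16.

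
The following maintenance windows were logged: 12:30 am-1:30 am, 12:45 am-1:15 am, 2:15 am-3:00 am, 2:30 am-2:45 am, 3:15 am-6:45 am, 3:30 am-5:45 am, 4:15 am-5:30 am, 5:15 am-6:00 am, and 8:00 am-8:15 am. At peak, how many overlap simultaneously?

Walk the sorted start/end points keeping a running depth.
The depth first hits 4 at 5:15 am.

4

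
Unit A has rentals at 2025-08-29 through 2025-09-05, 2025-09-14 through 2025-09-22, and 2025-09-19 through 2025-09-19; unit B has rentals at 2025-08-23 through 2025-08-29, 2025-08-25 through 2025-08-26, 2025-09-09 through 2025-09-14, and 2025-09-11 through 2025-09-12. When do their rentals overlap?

A, merged: 2025-08-29 through 2025-09-05, 2025-09-14 through 2025-09-22.
B, merged: 2025-08-23 through 2025-08-29, 2025-09-09 through 2025-09-14.
2025-08-29 through 2025-09-05 meets the second set on 2025-08-29 through 2025-08-29.
2025-09-14 through 2025-09-22 meets the second set on 2025-09-14 through 2025-09-14.

2025-08-29 through 2025-08-29, 2025-09-14 through 2025-09-14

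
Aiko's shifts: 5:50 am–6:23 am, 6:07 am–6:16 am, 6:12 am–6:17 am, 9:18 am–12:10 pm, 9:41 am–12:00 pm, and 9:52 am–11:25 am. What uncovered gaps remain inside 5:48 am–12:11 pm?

After merging, the occupied span is 5:50 am–6:23 am, 9:18 am–12:10 pm.
Complement within 5:48 am–12:11 pm: 5:48 am–5:50 am, 6:23 am–9:18 am, 12:10 pm–12:11 pm.

5:48 am–5:50 am, 6:23 am–9:18 am, 12:10 pm–12:11 pm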